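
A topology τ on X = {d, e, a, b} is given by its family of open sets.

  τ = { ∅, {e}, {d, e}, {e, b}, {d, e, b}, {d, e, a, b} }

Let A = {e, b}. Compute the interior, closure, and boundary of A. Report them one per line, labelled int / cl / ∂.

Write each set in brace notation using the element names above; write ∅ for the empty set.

open subsets of A: ∅, {e}, {e, b}; so int(A) = {e, b}
closure: X∖int(X∖A) = X∖∅ = {d, e, a, b}
∂A = {d, e, a, b} minus {e, b} = {d, a}

int(A) = {e, b}
cl(A)  = {d, e, a, b}
∂A     = {d, a}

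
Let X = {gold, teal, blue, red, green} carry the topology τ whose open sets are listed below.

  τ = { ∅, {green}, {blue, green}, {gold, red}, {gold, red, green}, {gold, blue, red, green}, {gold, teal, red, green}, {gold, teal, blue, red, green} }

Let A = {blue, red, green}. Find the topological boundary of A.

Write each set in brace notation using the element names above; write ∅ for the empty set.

U open, U⊆A: ∅, {green}, {blue, green}. int(A) = ⋃ = {blue, green}
X∖A={gold, teal}, int(X∖A)=∅, hence cl(A)={gold, teal, blue, red, green}
∂A: remove int from cl → {gold, teal, red}

{gold, teal, red}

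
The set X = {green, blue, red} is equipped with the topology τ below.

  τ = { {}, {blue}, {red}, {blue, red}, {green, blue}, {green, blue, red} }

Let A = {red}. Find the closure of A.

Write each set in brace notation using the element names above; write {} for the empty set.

{red}

complement {green, blue}; its interior {green, blue}; cl(A) = X∖{green, blue} = {red}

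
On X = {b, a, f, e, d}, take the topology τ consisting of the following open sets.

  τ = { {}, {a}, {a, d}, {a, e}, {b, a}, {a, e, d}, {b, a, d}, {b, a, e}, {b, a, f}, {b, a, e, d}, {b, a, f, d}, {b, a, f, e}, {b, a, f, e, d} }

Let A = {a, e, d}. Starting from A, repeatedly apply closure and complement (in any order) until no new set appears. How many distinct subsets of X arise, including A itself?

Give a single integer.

4

X∖A={b, f}, int(X∖A)={}, hence cl(A)={b, a, f, e, d}
Orbit (k=closure, c=complement):
  1. A     = {a, e, d}
  2. kA    = {b, a, f, e, d}
  3. cA    = {b, f}
  4. ckA   = {}
(closed under both — stop)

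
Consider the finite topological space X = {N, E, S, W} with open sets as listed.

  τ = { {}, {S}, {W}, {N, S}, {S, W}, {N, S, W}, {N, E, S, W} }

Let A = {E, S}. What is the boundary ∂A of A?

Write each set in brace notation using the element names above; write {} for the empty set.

interior: largest open inside A is {S} (from {}, {S})
cl via duality: int({N, W}) = {W}, so X∖{W} = {N, E, S}
cl∖int = {N, E}

{N, E}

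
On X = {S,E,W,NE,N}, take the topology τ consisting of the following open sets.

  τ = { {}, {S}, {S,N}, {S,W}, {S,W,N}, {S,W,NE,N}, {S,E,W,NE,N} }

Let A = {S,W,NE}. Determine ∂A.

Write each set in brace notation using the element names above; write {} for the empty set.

opens ⊆ A: {}, {S}, {S,W}; union → int = {S,W}
complement {E,N}; its interior {}; cl(A) = X∖{} = {S,E,W,NE,N}
boundary = {S,E,W,NE,N} ∖ {S,W} = {E,NE,N}

{E,NE,N}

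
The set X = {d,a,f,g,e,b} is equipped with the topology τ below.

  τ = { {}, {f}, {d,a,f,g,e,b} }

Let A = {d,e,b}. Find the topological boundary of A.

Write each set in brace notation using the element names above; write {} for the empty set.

interior: largest open inside A is {} (from {})
cl via duality: int({a,f,g}) = {f}, so X∖{f} = {d,a,g,e,b}
cl∖int = {d,a,g,e,b}

{d,a,g,e,b}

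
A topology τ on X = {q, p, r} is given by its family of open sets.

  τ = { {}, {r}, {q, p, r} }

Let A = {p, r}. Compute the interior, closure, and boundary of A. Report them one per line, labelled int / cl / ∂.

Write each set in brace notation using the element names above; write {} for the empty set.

opens ⊆ A: {}, {r}; union → int = {r}
complement {q}; its interior {}; cl(A) = X∖{} = {q, p, r}
boundary = {q, p, r} ∖ {r} = {q, p}

int(A) = {r}
cl(A)  = {q, p, r}
∂A     = {q, p}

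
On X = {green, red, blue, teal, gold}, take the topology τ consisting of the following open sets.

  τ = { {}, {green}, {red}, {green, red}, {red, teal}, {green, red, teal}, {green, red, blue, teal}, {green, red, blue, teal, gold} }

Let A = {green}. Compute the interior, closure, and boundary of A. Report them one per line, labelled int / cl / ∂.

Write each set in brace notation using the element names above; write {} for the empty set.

opens ⊆ A: {}, {green}; union → int = {green}
complement {red, blue, teal, gold}; its interior {red, teal}; cl(A) = X∖{red, teal} = {green, blue, gold}
boundary = {green, blue, gold} ∖ {green} = {blue, gold}

int(A) = {green}
cl(A)  = {green, blue, gold}
∂A     = {blue, gold}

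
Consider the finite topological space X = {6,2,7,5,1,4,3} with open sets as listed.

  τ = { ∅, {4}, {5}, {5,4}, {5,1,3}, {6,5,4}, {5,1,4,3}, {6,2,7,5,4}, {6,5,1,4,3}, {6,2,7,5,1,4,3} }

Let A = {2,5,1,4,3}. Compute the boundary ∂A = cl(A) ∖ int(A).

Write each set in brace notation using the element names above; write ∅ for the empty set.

{6,2,7}

opens ⊆ A: ∅, {4}, {5}, {5,4}, {5,1,3}, {5,1,4,3}; union → int = {5,1,4,3}
complement {6,7}; its interior ∅; cl(A) = X∖∅ = {6,2,7,5,1,4,3}
boundary = {6,2,7,5,1,4,3} ∖ {5,1,4,3} = {6,2,7}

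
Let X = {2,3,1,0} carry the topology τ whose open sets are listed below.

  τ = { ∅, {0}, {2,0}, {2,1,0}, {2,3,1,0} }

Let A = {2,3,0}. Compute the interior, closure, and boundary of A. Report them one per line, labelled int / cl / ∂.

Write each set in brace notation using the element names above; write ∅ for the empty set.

int(A) = {2,0}
cl(A)  = {2,3,1,0}
∂A     = {3,1}

interior: largest open inside A is {2,0} (from ∅, {0}, {2,0})
cl via duality: int({1}) = ∅, so X∖∅ = {2,3,1,0}
cl∖int = {3,1}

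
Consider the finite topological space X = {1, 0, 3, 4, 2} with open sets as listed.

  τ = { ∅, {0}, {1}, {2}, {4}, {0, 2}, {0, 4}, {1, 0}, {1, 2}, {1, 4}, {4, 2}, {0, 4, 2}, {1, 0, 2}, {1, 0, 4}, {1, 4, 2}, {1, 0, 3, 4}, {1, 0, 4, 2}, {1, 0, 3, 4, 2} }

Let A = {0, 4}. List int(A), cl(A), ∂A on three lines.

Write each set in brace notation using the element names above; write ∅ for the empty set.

int(A) = {0, 4}
cl(A)  = {0, 3, 4}
∂A     = {3}

U open, U⊆A: ∅, {0}, {4}, {0, 4}. int(A) = ⋃ = {0, 4}
X∖A={1, 3, 2}, int(X∖A)={1, 2}, hence cl(A)={0, 3, 4}
∂A: remove int from cl → {3}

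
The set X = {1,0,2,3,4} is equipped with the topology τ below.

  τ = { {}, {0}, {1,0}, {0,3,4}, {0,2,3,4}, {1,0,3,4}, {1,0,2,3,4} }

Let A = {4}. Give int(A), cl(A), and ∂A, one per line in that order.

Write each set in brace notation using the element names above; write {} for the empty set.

opens ⊆ A: {}; union → int = {}
complement {1,0,2,3}; its interior {1,0}; cl(A) = X∖{1,0} = {2,3,4}
boundary = {2,3,4} ∖ {} = {2,3,4}

int(A) = {}
cl(A)  = {2,3,4}
∂A     = {2,3,4}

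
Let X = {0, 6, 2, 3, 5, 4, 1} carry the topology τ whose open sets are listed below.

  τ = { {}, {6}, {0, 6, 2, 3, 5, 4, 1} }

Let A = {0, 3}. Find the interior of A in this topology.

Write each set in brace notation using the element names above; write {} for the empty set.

{}

interior: largest open inside A is {} (from {})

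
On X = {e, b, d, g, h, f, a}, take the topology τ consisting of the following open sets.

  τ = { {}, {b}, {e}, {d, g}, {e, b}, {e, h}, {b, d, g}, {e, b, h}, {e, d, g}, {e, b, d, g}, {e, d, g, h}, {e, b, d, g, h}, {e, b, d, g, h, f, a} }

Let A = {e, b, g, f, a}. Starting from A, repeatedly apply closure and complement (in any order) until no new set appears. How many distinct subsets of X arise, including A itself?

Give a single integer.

10

complement {d, h}; its interior {}; cl(A) = X∖{} = {e, b, d, g, h, f, a}
With k = closure, c = complement:
  1. A     = {e, b, g, f, a}
  2. kA    = {e, b, d, g, h, f, a}
  3. cA    = {d, h}
  4. ckA   = {}
  5. kcA   = {d, g, h, f, a}
  6. ckcA  = {e, b}
  7. kckcA = {e, b, h, f, a}
  8. ckckcA = {d, g}
  9. kckckcA = {d, g, f, a}
  10. ckckckcA = {e, b, h}
k, c of each give nothing new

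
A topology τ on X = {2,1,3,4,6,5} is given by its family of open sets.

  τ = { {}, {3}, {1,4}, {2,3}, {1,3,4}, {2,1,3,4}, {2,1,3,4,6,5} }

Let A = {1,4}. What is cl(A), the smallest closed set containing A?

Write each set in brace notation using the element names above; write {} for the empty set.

{1,4,6,5}

cl via duality: int({2,3,6,5}) = {2,3}, so X∖{2,3} = {1,4,6,5}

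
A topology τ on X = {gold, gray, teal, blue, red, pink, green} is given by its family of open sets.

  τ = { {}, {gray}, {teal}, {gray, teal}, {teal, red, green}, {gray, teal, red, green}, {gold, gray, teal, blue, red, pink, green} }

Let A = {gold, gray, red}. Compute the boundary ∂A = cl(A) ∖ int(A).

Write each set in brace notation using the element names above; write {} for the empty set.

opens ⊆ A: {}, {gray}; union → int = {gray}
complement {teal, blue, pink, green}; its interior {teal}; cl(A) = X∖{teal} = {gold, gray, blue, red, pink, green}
boundary = {gold, gray, blue, red, pink, green} ∖ {gray} = {gold, blue, red, pink, green}

{gold, blue, red, pink, green}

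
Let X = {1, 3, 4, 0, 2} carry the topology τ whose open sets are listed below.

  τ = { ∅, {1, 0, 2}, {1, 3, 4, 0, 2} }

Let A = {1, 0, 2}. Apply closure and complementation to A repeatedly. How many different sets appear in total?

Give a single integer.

X∖A={3, 4}, int(X∖A)=∅, hence cl(A)={1, 3, 4, 0, 2}
Orbit (k=closure, c=complement):
  1. A     = {1, 0, 2}
  2. kA    = {1, 3, 4, 0, 2}
  3. cA    = {3, 4}
  4. ckA   = ∅
(closed under both — stop)

4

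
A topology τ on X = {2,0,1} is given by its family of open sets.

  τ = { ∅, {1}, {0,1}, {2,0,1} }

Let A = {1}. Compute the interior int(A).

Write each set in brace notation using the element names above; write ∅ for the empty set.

U open, U⊆A: ∅, {1}. int(A) = ⋃ = {1}

{1}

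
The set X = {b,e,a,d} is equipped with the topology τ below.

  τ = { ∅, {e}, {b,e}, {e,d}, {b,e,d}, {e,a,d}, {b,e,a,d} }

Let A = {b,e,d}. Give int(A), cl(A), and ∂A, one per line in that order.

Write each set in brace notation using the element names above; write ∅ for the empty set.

interior: largest open inside A is {b,e,d} (from ∅, {e}, {e,d}, {b,e}, {b,e,d})
cl via duality: int({a}) = ∅, so X∖∅ = {b,e,a,d}
cl∖int = {a}

int(A) = {b,e,d}
cl(A)  = {b,e,a,d}
∂A     = {a}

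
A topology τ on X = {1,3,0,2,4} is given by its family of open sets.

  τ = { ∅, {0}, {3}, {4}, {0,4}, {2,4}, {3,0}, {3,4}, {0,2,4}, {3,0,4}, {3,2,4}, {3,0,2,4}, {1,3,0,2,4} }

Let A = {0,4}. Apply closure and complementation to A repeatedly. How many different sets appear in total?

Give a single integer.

6

closure: X∖int(X∖A) = X∖{3} = {1,0,2,4}
Let k=closure and c=complement:
  1. A     = {0,4}
  2. kA    = {1,0,2,4}
  3. cA    = {1,3,2}
  4. ckA   = {3}
  5. kckA  = {1,3}
  6. ckckA = {0,2,4}
— saturated at 6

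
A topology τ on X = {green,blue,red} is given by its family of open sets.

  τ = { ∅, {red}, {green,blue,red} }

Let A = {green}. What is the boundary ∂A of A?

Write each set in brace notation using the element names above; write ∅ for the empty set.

{green,blue}

U open, U⊆A: ∅. int(A) = ⋃ = ∅
X∖A={blue,red}, int(X∖A)={red}, hence cl(A)={green,blue}
∂A: remove int from cl → {green,blue}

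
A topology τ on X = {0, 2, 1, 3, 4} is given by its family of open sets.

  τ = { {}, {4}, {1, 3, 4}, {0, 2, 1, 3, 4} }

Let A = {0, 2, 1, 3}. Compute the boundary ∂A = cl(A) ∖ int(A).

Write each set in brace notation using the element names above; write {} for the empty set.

{0, 2, 1, 3}

interior: largest open inside A is {} (from {})
cl via duality: int({4}) = {4}, so X∖{4} = {0, 2, 1, 3}
cl∖int = {0, 2, 1, 3}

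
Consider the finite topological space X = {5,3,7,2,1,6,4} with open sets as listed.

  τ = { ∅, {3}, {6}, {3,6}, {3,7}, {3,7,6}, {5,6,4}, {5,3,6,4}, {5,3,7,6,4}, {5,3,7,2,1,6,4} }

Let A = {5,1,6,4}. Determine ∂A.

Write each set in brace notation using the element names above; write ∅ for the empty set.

interior: largest open inside A is {5,6,4} (from ∅, {6}, {5,6,4})
cl via duality: int({3,7,2}) = {3,7}, so X∖{3,7} = {5,2,1,6,4}
cl∖int = {2,1}

{2,1}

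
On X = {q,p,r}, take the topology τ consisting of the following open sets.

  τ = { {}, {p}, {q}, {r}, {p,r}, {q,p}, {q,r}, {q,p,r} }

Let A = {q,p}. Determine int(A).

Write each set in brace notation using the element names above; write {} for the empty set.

{q,p}

interior: largest open inside A is {q,p} (from {}, {q}, {p}, {q,p})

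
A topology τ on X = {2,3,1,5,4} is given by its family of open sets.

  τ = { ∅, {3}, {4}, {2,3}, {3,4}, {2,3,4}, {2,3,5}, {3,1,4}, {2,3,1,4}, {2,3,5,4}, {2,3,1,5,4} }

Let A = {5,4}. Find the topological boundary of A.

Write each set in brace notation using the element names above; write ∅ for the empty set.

{1,5}

open subsets of A: ∅, {4}; so int(A) = {4}
closure: X∖int(X∖A) = X∖{2,3} = {1,5,4}
∂A = {1,5,4} minus {4} = {1,5}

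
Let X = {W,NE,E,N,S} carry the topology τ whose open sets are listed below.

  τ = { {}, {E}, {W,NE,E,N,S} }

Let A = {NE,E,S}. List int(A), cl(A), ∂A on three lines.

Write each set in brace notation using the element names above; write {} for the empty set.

U open, U⊆A: {}, {E}. int(A) = ⋃ = {E}
X∖A={W,N}, int(X∖A)={}, hence cl(A)={W,NE,E,N,S}
∂A: remove int from cl → {W,NE,N,S}

int(A) = {E}
cl(A)  = {W,NE,E,N,S}
∂A     = {W,NE,N,S}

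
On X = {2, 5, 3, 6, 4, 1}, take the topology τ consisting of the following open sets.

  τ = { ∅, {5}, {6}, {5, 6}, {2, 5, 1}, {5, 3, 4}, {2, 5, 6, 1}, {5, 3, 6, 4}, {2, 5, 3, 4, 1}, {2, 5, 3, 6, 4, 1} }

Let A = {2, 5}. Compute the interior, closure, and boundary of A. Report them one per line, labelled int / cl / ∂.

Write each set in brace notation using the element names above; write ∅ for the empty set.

int(A) = {5}
cl(A)  = {2, 5, 3, 4, 1}
∂A     = {2, 3, 4, 1}

interior: largest open inside A is {5} (from ∅, {5})
cl via duality: int({3, 6, 4, 1}) = {6}, so X∖{6} = {2, 5, 3, 4, 1}
cl∖int = {2, 3, 4, 1}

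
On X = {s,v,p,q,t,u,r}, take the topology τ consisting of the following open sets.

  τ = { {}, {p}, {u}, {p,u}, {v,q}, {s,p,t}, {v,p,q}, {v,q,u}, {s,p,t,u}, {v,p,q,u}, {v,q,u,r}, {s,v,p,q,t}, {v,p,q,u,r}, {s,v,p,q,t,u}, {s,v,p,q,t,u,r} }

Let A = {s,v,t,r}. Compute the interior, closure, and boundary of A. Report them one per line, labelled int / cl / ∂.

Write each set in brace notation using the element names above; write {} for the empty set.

int(A) = {}
cl(A)  = {s,v,q,t,r}
∂A     = {s,v,q,t,r}

U open, U⊆A: {}. int(A) = ⋃ = {}
X∖A={p,q,u}, int(X∖A)={p,u}, hence cl(A)={s,v,q,t,r}
∂A: remove int from cl → {s,v,q,t,r}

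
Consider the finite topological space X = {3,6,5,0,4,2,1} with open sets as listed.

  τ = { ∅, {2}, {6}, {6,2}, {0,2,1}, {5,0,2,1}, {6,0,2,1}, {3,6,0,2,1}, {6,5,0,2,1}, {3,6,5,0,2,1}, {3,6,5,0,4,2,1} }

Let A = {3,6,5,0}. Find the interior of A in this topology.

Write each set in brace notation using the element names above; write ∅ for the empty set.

{6}

U open, U⊆A: ∅, {6}. int(A) = ⋃ = {6}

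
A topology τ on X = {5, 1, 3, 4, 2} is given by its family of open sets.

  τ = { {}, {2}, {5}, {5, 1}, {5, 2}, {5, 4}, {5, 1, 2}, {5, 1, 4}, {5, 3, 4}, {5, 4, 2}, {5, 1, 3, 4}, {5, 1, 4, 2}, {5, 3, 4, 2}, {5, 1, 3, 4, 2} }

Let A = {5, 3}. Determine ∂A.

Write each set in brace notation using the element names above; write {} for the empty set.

{1, 3, 4}

open subsets of A: {}, {5}; so int(A) = {5}
closure: X∖int(X∖A) = X∖{2} = {5, 1, 3, 4}
∂A = {5, 1, 3, 4} minus {5} = {1, 3, 4}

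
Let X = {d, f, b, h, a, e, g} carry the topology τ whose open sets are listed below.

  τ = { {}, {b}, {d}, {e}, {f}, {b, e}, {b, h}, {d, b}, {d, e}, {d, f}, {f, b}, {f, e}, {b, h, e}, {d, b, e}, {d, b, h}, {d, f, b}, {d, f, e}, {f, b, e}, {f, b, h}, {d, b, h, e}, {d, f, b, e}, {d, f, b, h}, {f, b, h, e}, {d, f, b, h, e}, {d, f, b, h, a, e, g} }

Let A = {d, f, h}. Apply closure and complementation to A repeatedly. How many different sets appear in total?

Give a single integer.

8

complement {b, a, e, g}; its interior {b, e}; cl(A) = X∖{b, e} = {d, f, h, a, g}
With k = closure, c = complement:
  1. A     = {d, f, h}
  2. kA    = {d, f, h, a, g}
  3. cA    = {b, a, e, g}
  4. ckA   = {b, e}
  5. kcA   = {b, h, a, e, g}
  6. ckcA  = {d, f}
  7. kckcA = {d, f, a, g}
  8. ckckcA = {b, h, e}
k, c of each give nothing new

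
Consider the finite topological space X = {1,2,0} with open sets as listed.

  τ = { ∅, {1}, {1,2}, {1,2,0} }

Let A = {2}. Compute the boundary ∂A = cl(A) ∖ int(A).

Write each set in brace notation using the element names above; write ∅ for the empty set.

{2,0}

open subsets of A: ∅; so int(A) = ∅
closure: X∖int(X∖A) = X∖{1} = {2,0}
∂A = {2,0} minus ∅ = {2,0}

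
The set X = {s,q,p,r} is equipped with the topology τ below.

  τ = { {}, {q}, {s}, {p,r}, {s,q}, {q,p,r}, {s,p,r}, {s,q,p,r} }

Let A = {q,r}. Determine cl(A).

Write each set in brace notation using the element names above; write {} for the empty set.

complement {s,p}; its interior {s}; cl(A) = X∖{s} = {q,p,r}

{q,p,r}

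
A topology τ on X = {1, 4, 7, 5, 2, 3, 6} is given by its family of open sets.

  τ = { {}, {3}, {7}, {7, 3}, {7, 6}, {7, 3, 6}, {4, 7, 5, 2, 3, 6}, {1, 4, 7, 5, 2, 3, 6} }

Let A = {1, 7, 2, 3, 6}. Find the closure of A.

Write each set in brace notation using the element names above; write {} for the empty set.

X∖A={4, 5}, int(X∖A)={}, hence cl(A)={1, 4, 7, 5, 2, 3, 6}

{1, 4, 7, 5, 2, 3, 6}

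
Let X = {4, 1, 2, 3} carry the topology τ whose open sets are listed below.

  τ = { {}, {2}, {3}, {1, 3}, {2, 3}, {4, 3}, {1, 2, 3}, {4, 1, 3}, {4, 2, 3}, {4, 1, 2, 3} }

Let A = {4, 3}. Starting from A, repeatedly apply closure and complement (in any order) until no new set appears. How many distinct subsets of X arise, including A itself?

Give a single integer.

X∖A={1, 2}, int(X∖A)={2}, hence cl(A)={4, 1, 3}
Orbit (k=closure, c=complement):
  1. A     = {4, 3}
  2. kA    = {4, 1, 3}
  3. cA    = {1, 2}
  4. ckA   = {2}
(closed under both — stop)

4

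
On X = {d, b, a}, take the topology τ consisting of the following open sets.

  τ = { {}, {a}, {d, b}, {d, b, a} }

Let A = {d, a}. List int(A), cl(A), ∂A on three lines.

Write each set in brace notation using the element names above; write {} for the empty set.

int(A) = {a}
cl(A)  = {d, b, a}
∂A     = {d, b}

U open, U⊆A: {}, {a}. int(A) = ⋃ = {a}
X∖A={b}, int(X∖A)={}, hence cl(A)={d, b, a}
∂A: remove int from cl → {d, b}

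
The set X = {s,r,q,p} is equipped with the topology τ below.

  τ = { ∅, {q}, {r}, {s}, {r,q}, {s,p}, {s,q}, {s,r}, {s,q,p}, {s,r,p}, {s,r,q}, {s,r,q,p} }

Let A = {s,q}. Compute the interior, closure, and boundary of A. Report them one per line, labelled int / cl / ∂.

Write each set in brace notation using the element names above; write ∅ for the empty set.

int(A) = {s,q}
cl(A)  = {s,q,p}
∂A     = {p}

U open, U⊆A: ∅, {q}, {s}, {s,q}. int(A) = ⋃ = {s,q}
X∖A={r,p}, int(X∖A)={r}, hence cl(A)={s,q,p}
∂A: remove int from cl → {p}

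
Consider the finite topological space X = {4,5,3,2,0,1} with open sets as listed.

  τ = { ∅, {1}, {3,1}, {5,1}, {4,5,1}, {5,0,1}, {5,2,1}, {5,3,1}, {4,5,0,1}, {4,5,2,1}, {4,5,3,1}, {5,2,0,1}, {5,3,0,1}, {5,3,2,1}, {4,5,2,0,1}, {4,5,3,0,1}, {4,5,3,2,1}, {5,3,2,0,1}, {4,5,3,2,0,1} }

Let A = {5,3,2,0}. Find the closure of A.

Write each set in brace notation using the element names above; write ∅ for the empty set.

{4,5,3,2,0}

complement {4,1}; its interior {1}; cl(A) = X∖{1} = {4,5,3,2,0}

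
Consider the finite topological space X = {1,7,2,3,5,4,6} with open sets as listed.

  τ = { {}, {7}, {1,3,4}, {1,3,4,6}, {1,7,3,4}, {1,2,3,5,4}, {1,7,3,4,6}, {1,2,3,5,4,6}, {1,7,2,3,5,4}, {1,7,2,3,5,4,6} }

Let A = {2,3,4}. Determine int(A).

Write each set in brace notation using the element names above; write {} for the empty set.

{}

open subsets of A: {}; so int(A) = {}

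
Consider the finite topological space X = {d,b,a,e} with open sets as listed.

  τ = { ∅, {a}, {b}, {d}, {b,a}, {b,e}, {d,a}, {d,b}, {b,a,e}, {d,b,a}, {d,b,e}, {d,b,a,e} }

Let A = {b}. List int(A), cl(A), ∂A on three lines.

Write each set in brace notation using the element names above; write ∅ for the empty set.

opens ⊆ A: ∅, {b}; union → int = {b}
complement {d,a,e}; its interior {d,a}; cl(A) = X∖{d,a} = {b,e}
boundary = {b,e} ∖ {b} = {e}

int(A) = {b}
cl(A)  = {b,e}
∂A     = {e}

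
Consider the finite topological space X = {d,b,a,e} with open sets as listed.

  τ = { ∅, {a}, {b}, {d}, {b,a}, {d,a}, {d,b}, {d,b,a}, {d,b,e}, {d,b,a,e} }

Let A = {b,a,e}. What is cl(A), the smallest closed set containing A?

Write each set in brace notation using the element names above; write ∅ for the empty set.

{b,a,e}

closure: X∖int(X∖A) = X∖{d} = {b,a,e}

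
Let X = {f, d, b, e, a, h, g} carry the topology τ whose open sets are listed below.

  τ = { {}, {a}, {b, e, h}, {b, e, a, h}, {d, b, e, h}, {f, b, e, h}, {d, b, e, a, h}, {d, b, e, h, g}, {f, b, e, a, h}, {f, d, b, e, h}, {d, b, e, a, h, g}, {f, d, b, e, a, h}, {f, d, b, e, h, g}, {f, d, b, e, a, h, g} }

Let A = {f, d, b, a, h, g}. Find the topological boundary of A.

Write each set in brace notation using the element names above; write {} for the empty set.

U open, U⊆A: {}, {a}. int(A) = ⋃ = {a}
X∖A={e}, int(X∖A)={}, hence cl(A)={f, d, b, e, a, h, g}
∂A: remove int from cl → {f, d, b, e, h, g}

{f, d, b, e, h, g}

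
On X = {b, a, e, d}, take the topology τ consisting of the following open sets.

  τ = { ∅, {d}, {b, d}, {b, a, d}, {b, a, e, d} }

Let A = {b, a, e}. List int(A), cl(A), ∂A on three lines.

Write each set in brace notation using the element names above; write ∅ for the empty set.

U open, U⊆A: ∅. int(A) = ⋃ = ∅
X∖A={d}, int(X∖A)={d}, hence cl(A)={b, a, e}
∂A: remove int from cl → {b, a, e}

int(A) = ∅
cl(A)  = {b, a, e}
∂A     = {b, a, e}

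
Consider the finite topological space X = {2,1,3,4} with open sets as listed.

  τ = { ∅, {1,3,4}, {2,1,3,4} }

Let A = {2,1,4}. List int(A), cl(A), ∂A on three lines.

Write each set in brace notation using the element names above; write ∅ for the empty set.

int(A) = ∅
cl(A)  = {2,1,3,4}
∂A     = {2,1,3,4}

interior: largest open inside A is ∅ (from ∅)
cl via duality: int({3}) = ∅, so X∖∅ = {2,1,3,4}
cl∖int = {2,1,3,4}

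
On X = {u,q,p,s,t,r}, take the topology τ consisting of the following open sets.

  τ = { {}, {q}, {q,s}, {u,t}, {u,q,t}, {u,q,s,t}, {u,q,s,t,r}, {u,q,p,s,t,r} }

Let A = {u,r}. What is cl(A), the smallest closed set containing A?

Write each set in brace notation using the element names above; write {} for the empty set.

X∖A={q,p,s,t}, int(X∖A)={q,s}, hence cl(A)={u,p,t,r}

{u,p,t,r}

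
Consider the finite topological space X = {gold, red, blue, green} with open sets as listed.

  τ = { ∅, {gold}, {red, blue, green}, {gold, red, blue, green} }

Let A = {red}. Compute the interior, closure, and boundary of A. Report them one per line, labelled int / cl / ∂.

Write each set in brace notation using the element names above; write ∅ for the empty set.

int(A) = ∅
cl(A)  = {red, blue, green}
∂A     = {red, blue, green}

open subsets of A: ∅; so int(A) = ∅
closure: X∖int(X∖A) = X∖{gold} = {red, blue, green}
∂A = {red, blue, green} minus ∅ = {red, blue, green}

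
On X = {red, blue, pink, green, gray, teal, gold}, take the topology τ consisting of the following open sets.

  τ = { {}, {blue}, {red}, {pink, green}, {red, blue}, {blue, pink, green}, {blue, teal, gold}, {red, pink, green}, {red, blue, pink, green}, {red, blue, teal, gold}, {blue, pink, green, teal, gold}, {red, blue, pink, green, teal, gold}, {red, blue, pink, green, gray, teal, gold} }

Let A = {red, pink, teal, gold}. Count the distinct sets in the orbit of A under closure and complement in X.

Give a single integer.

12

X∖A={blue, green, gray}, int(X∖A)={blue}, hence cl(A)={red, pink, green, gray, teal, gold}
Orbit (k=closure, c=complement):
  1. A     = {red, pink, teal, gold}
  2. kA    = {red, pink, green, gray, teal, gold}
  3. cA    = {blue, green, gray}
  4. ckA   = {blue}
  5. kcA   = {blue, pink, green, gray, teal, gold}
  6. kckA  = {blue, gray, teal, gold}
  7. ckcA  = {red}
  8. ckckA = {red, pink, green}
  9. kckcA = {red, gray}
  10. kckckA = {red, pink, green, gray}
  11. ckckcA = {blue, pink, green, teal, gold}
  12. ckckckA = {blue, teal, gold}
(closed under both — stop)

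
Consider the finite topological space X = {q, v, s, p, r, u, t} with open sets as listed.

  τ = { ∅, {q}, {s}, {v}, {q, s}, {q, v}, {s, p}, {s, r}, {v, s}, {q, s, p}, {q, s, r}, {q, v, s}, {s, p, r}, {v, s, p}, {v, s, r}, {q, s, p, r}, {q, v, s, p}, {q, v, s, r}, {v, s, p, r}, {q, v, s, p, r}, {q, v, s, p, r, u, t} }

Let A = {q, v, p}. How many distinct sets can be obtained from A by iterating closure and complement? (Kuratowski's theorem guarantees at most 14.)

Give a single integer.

8

complement {s, r, u, t}; its interior {s, r}; cl(A) = X∖{s, r} = {q, v, p, u, t}
With k = closure, c = complement:
  1. A     = {q, v, p}
  2. kA    = {q, v, p, u, t}
  3. cA    = {s, r, u, t}
  4. ckA   = {s, r}
  5. kcA   = {s, p, r, u, t}
  6. ckcA  = {q, v}
  7. kckcA = {q, v, u, t}
  8. ckckcA = {s, p, r}
k, c of each give nothing new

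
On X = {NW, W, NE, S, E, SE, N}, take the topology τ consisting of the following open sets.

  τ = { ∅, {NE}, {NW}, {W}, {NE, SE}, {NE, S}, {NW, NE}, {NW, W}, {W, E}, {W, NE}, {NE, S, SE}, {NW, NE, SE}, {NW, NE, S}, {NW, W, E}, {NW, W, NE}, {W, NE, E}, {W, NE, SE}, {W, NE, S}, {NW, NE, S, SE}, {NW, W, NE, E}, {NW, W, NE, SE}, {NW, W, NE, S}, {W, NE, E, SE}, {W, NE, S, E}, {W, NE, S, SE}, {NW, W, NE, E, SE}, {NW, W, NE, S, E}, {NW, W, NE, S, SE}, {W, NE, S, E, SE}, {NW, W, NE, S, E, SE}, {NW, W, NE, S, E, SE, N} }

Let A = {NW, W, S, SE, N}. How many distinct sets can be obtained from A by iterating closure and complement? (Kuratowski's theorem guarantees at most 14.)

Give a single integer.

10

complement {NE, E}; its interior {NE}; cl(A) = X∖{NE} = {NW, W, S, E, SE, N}
With k = closure, c = complement:
  1. A     = {NW, W, S, SE, N}
  2. kA    = {NW, W, S, E, SE, N}
  3. cA    = {NE, E}
  4. ckA   = {NE}
  5. kcA   = {NE, S, E, SE, N}
  6. kckA  = {NE, S, SE, N}
  7. ckcA  = {NW, W}
  8. ckckA = {NW, W, E}
  9. kckcA = {NW, W, E, N}
  10. ckckcA = {NE, S, SE}
k, c of each give nothing new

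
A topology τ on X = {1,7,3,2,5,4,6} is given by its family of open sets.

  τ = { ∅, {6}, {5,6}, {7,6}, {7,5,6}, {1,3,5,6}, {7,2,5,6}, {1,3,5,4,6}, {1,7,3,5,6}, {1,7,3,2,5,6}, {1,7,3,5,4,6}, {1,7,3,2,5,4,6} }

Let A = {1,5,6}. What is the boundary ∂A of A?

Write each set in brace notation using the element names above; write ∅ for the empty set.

U open, U⊆A: ∅, {6}, {5,6}. int(A) = ⋃ = {5,6}
X∖A={7,3,2,4}, int(X∖A)=∅, hence cl(A)={1,7,3,2,5,4,6}
∂A: remove int from cl → {1,7,3,2,4}

{1,7,3,2,4}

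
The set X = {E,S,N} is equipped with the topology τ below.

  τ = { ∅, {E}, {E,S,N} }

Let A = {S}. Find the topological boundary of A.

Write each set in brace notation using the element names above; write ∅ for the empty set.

U open, U⊆A: ∅. int(A) = ⋃ = ∅
X∖A={E,N}, int(X∖A)={E}, hence cl(A)={S,N}
∂A: remove int from cl → {S,N}

{S,N}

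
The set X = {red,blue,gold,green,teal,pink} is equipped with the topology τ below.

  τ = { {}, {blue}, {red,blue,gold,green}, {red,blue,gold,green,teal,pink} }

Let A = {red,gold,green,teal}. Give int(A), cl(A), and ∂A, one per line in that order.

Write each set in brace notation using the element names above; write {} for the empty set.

interior: largest open inside A is {} (from {})
cl via duality: int({blue,pink}) = {blue}, so X∖{blue} = {red,gold,green,teal,pink}
cl∖int = {red,gold,green,teal,pink}

int(A) = {}
cl(A)  = {red,gold,green,teal,pink}
∂A     = {red,gold,green,teal,pink}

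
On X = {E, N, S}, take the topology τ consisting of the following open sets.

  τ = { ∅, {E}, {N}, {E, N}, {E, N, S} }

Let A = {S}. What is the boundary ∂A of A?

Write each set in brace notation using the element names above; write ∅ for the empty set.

{S}

opens ⊆ A: ∅; union → int = ∅
complement {E, N}; its interior {E, N}; cl(A) = X∖{E, N} = {S}
boundary = {S} ∖ ∅ = {S}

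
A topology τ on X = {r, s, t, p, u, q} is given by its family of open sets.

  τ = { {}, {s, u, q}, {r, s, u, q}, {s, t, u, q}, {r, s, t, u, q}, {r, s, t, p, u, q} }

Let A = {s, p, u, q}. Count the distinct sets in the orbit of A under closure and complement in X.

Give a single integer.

closure: X∖int(X∖A) = X∖{} = {r, s, t, p, u, q}
Let k=closure and c=complement:
  1. A     = {s, p, u, q}
  2. kA    = {r, s, t, p, u, q}
  3. cA    = {r, t}
  4. ckA   = {}
  5. kcA   = {r, t, p}
  6. ckcA  = {s, u, q}
— saturated at 6

6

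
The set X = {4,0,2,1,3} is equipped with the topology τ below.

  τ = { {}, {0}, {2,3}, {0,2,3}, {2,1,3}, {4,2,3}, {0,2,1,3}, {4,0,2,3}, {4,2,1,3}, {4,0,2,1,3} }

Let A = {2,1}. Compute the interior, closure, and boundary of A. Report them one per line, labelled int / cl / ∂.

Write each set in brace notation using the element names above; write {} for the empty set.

interior: largest open inside A is {} (from {})
cl via duality: int({4,0,3}) = {0}, so X∖{0} = {4,2,1,3}
cl∖int = {4,2,1,3}

int(A) = {}
cl(A)  = {4,2,1,3}
∂A     = {4,2,1,3}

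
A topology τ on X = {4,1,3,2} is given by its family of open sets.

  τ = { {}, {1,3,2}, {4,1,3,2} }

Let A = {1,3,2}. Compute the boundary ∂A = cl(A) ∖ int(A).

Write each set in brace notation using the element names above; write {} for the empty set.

opens ⊆ A: {}, {1,3,2}; union → int = {1,3,2}
complement {4}; its interior {}; cl(A) = X∖{} = {4,1,3,2}
boundary = {4,1,3,2} ∖ {1,3,2} = {4}

{4}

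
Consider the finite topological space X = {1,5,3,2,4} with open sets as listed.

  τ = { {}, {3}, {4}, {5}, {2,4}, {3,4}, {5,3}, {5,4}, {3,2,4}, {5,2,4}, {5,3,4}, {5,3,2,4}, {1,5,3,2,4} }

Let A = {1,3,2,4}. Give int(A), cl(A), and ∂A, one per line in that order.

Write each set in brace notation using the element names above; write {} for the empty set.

int(A) = {3,2,4}
cl(A)  = {1,3,2,4}
∂A     = {1}

U open, U⊆A: {}, {4}, {3}, {3,4}, {2,4}, {3,2,4}. int(A) = ⋃ = {3,2,4}
X∖A={5}, int(X∖A)={5}, hence cl(A)={1,3,2,4}
∂A: remove int from cl → {1}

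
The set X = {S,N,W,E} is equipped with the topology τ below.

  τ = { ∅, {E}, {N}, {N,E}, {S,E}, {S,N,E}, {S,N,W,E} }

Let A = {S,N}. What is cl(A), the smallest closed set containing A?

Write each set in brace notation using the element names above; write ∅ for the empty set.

closure: X∖int(X∖A) = X∖{E} = {S,N,W}

{S,N,W}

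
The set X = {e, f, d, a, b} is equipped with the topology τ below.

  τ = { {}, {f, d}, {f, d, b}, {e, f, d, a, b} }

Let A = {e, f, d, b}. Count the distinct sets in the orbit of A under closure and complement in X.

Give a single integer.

6

cl via duality: int({a}) = {}, so X∖{} = {e, f, d, a, b}
Write k for closure, c for complement:
  1. A     = {e, f, d, b}
  2. kA    = {e, f, d, a, b}
  3. cA    = {a}
  4. ckA   = {}
  5. kcA   = {e, a}
  6. ckcA  = {f, d, b}
applying k or c yields no new set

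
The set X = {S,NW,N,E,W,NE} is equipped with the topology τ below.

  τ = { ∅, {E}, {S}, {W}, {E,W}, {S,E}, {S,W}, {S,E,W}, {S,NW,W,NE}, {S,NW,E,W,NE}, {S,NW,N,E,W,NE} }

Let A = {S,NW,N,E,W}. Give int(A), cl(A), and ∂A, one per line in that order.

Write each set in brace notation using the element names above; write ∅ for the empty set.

int(A) = {S,E,W}
cl(A)  = {S,NW,N,E,W,NE}
∂A     = {NW,N,NE}

U open, U⊆A: ∅, {S}, {E}, {W}, {S,E}, {S,W}, {E,W}, {S,E,W}. int(A) = ⋃ = {S,E,W}
X∖A={NE}, int(X∖A)=∅, hence cl(A)={S,NW,N,E,W,NE}
∂A: remove int from cl → {NW,N,NE}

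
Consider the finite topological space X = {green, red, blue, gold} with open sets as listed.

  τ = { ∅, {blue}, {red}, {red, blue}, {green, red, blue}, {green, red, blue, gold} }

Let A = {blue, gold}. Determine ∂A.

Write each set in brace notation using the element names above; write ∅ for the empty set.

opens ⊆ A: ∅, {blue}; union → int = {blue}
complement {green, red}; its interior {red}; cl(A) = X∖{red} = {green, blue, gold}
boundary = {green, blue, gold} ∖ {blue} = {green, gold}

{green, gold}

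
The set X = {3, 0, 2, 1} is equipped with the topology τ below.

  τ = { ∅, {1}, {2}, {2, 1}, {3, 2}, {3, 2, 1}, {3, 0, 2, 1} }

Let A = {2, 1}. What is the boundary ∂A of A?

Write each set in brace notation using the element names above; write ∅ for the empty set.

{3, 0}

interior: largest open inside A is {2, 1} (from ∅, {2}, {1}, {2, 1})
cl via duality: int({3, 0}) = ∅, so X∖∅ = {3, 0, 2, 1}
cl∖int = {3, 0}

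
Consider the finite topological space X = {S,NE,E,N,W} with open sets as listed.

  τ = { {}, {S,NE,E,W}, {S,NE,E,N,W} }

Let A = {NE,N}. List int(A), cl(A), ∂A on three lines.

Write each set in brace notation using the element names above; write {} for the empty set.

opens ⊆ A: {}; union → int = {}
complement {S,E,W}; its interior {}; cl(A) = X∖{} = {S,NE,E,N,W}
boundary = {S,NE,E,N,W} ∖ {} = {S,NE,E,N,W}

int(A) = {}
cl(A)  = {S,NE,E,N,W}
∂A     = {S,NE,E,N,W}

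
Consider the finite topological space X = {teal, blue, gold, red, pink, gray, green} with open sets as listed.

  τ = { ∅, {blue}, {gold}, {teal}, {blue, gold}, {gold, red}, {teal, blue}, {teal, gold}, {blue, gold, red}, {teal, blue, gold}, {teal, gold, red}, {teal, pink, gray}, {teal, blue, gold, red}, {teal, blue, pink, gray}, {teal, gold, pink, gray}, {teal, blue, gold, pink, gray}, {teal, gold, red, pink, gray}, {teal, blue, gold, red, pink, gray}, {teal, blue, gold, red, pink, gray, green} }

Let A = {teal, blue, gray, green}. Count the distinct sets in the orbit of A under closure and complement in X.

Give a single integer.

8

X∖A={gold, red, pink}, int(X∖A)={gold, red}, hence cl(A)={teal, blue, pink, gray, green}
Orbit (k=closure, c=complement):
  1. A     = {teal, blue, gray, green}
  2. kA    = {teal, blue, pink, gray, green}
  3. cA    = {gold, red, pink}
  4. ckA   = {gold, red}
  5. kcA   = {gold, red, pink, gray, green}
  6. kckA  = {gold, red, green}
  7. ckcA  = {teal, blue}
  8. ckckA = {teal, blue, pink, gray}
(closed under both — stop)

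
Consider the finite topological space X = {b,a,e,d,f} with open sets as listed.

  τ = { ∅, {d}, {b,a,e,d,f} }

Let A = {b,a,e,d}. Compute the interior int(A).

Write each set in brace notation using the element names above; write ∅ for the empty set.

opens ⊆ A: ∅, {d}; union → int = {d}

{d}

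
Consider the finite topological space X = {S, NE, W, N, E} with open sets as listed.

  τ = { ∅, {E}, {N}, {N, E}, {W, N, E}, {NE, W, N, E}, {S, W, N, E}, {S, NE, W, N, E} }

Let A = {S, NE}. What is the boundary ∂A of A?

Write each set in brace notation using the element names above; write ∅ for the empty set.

{S, NE}

interior: largest open inside A is ∅ (from ∅)
cl via duality: int({W, N, E}) = {W, N, E}, so X∖{W, N, E} = {S, NE}
cl∖int = {S, NE}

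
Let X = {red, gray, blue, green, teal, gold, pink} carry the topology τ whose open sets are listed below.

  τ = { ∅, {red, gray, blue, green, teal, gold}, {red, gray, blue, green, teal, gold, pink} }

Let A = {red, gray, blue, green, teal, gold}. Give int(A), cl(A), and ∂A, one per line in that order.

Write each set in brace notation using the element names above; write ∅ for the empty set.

opens ⊆ A: ∅, {red, gray, blue, green, teal, gold}; union → int = {red, gray, blue, green, teal, gold}
complement {pink}; its interior ∅; cl(A) = X∖∅ = {red, gray, blue, green, teal, gold, pink}
boundary = {red, gray, blue, green, teal, gold, pink} ∖ {red, gray, blue, green, teal, gold} = {pink}

int(A) = {red, gray, blue, green, teal, gold}
cl(A)  = {red, gray, blue, green, teal, gold, pink}
∂A     = {pink}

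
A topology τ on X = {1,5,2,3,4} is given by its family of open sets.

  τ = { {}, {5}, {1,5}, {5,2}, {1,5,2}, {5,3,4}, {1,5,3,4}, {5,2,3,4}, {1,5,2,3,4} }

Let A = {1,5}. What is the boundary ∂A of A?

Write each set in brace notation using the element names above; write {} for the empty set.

opens ⊆ A: {}, {5}, {1,5}; union → int = {1,5}
complement {2,3,4}; its interior {}; cl(A) = X∖{} = {1,5,2,3,4}
boundary = {1,5,2,3,4} ∖ {1,5} = {2,3,4}

{2,3,4}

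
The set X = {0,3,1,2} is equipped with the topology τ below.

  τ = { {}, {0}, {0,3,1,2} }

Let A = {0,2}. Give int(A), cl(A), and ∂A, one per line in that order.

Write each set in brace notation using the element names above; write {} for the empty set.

opens ⊆ A: {}, {0}; union → int = {0}
complement {3,1}; its interior {}; cl(A) = X∖{} = {0,3,1,2}
boundary = {0,3,1,2} ∖ {0} = {3,1,2}

int(A) = {0}
cl(A)  = {0,3,1,2}
∂A     = {3,1,2}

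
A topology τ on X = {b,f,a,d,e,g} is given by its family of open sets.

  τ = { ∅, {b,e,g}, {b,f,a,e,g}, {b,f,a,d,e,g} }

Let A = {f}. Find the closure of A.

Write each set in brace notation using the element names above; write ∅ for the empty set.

cl via duality: int({b,a,d,e,g}) = {b,e,g}, so X∖{b,e,g} = {f,a,d}

{f,a,d}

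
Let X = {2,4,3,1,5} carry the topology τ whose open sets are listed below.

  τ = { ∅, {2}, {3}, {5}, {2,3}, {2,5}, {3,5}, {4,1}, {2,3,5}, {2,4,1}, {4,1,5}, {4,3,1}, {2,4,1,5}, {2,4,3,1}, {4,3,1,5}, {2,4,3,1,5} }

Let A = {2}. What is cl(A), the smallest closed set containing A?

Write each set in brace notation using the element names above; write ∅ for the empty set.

{2}

X∖A={4,3,1,5}, int(X∖A)={4,3,1,5}, hence cl(A)={2}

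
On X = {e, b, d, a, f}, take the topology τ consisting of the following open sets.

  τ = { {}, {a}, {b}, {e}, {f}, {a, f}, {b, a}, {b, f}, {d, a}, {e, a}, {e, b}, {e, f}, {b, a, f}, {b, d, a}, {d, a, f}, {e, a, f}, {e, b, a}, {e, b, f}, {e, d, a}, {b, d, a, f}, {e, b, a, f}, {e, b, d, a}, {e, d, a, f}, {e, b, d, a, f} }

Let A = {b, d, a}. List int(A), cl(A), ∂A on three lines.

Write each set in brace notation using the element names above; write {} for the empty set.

int(A) = {b, d, a}
cl(A)  = {b, d, a}
∂A     = {}

opens ⊆ A: {}, {b}, {a}, {b, a}, {d, a}, {b, d, a}; union → int = {b, d, a}
complement {e, f}; its interior {e, f}; cl(A) = X∖{e, f} = {b, d, a}
boundary = {b, d, a} ∖ {b, d, a} = {}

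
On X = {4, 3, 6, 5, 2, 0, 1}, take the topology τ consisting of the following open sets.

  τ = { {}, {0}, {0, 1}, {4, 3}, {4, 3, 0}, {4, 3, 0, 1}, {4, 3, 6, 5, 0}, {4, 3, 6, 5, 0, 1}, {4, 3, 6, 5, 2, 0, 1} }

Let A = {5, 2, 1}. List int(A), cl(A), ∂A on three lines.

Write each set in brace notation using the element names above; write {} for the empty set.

U open, U⊆A: {}. int(A) = ⋃ = {}
X∖A={4, 3, 6, 0}, int(X∖A)={4, 3, 0}, hence cl(A)={6, 5, 2, 1}
∂A: remove int from cl → {6, 5, 2, 1}

int(A) = {}
cl(A)  = {6, 5, 2, 1}
∂A     = {6, 5, 2, 1}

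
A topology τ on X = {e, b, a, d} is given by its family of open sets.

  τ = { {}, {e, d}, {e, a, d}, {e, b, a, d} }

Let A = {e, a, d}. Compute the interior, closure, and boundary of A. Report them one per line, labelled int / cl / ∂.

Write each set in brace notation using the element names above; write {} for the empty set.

int(A) = {e, a, d}
cl(A)  = {e, b, a, d}
∂A     = {b}

interior: largest open inside A is {e, a, d} (from {}, {e, d}, {e, a, d})
cl via duality: int({b}) = {}, so X∖{} = {e, b, a, d}
cl∖int = {b}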